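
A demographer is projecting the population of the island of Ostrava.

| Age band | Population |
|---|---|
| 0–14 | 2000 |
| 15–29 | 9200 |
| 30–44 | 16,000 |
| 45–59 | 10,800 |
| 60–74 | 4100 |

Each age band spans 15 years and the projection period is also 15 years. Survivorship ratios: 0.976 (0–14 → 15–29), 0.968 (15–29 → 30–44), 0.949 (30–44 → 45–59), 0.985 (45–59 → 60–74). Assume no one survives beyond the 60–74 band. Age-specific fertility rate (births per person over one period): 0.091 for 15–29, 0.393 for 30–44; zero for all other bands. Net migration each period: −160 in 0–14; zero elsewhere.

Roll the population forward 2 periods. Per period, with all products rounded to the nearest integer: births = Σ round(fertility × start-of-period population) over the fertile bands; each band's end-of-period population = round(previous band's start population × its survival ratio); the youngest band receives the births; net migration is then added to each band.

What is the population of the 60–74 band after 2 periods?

Call the groups 1 to 5, youngest first.
Period 1:
Births: 9200 × 0.091 = 837, 16000 × 0.393 = 6288 → total 7125
Group 2: 2000 × 0.976 = 1952
Group 3: 9200 × 0.968 = 8906
Group 4: 16000 × 0.949 = 15184
Group 5: 10800 × 0.985 = 10638
Net migration: Group 1 − 160 → 6965
Giving 6965 / 1952 / 8906 / 15184 / 10638.
Period 2:
Births: 1952 × 0.091 = 178, 8906 × 0.393 = 3500 → total 3678
Group 2: 6965 × 0.976 = 6798
Group 3: 1952 × 0.968 = 1890
Group 4: 8906 × 0.949 = 8452
Group 5: 15184 × 0.985 = 14956
Net migration: Group 1 − 160 → 3518
Giving 3518 / 6798 / 1890 / 8452 / 14956.

14956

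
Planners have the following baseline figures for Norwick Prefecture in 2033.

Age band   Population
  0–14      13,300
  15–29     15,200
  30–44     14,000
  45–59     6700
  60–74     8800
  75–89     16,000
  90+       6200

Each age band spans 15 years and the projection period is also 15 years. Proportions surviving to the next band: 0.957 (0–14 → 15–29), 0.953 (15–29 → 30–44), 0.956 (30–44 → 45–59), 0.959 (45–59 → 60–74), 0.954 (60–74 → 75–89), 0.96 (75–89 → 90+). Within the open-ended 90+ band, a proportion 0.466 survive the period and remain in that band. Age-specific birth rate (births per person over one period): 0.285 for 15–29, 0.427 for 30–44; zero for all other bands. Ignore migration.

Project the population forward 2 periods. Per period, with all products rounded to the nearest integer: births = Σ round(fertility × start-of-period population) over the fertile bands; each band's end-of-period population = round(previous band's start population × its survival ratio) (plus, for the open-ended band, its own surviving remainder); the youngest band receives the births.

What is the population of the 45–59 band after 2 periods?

13849

(Groups numbered youngest = 1 to oldest = 7.)
Period 1:
Births: 15200 × 0.285 = 4332, 14000 × 0.427 = 5978 → 10310
Group 2: 13300 × 0.957 = 12728
Group 3: 15200 × 0.953 = 14486
Group 4: 14000 × 0.956 = 13384
Group 5: 6700 × 0.959 = 6425
Group 6: 8800 × 0.954 = 8395
Group 7: 16000 × 0.96 + 6200 × 0.466 = 15360 + 2889 = 18249
Population now: 0–14=10310, 15–29=12728, 30–44=14486, 45–59=13384, 60–74=6425, 75–89=8395, 90+=18249
Period 2:
Births: 12728 × 0.285 = 3627, 14486 × 0.427 = 6186 → 9813
Group 2: 10310 × 0.957 = 9867
Group 3: 12728 × 0.953 = 12130
Group 4: 14486 × 0.956 = 13849
Group 5: 13384 × 0.959 = 12835
Group 6: 6425 × 0.954 = 6129
Group 7: 8395 × 0.96 + 18249 × 0.466 = 8059 + 8504 = 16563
Population now: 0–14=9813, 15–29=9867, 30–44=12130, 45–59=13849, 60–74=12835, 75–89=6129, 90+=16563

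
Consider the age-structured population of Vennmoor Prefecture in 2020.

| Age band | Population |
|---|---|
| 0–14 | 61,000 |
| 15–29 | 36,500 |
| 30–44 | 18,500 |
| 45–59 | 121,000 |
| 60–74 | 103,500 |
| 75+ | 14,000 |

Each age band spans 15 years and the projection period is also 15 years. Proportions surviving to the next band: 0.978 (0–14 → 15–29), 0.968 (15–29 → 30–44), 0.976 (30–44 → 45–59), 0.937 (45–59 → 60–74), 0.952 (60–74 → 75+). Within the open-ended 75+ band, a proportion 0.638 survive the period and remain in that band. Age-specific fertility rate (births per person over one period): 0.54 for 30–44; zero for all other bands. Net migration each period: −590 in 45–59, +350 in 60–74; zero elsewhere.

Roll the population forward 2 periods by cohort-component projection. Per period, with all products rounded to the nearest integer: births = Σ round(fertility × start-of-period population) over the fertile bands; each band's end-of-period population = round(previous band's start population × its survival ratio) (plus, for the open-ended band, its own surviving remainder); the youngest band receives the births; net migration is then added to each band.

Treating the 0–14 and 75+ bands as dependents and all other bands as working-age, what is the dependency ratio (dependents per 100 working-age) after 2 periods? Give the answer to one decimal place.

[period 1]
Births: 18500 × 0.54 = 9990
15–29: 61000 × 0.978 = 59658
30–44: 36500 × 0.968 = 35332
45–59: 18500 × 0.976 = 18056
60–74: 121000 × 0.937 = 113377
75+: 103500 × 0.952 + 14000 × 0.638 = 98532 + 8932 = 107464
Net migration: 45–59 − 590 → 17466; 60–74 + 350 → 113727
Population now: 0–14=9990, 15–29=59658, 30–44=35332, 45–59=17466, 60–74=113727, 75+=107464
[period 2]
Births: 35332 × 0.54 = 19079
15–29: 9990 × 0.978 = 9770
30–44: 59658 × 0.968 = 57749
45–59: 35332 × 0.976 = 34484
60–74: 17466 × 0.937 = 16366
75+: 113727 × 0.952 + 107464 × 0.638 = 108268 + 68562 = 176830
Net migration: 45–59 − 590 → 33894; 60–74 + 350 → 16716
Population now: 0–14=19079, 15–29=9770, 30–44=57749, 45–59=33894, 60–74=16716, 75+=176830
Dependents (band 0–14 + band 75+) = 19079 + 176830 = 195909; working-age = 118129; ratio = 195909/118129 × 100 = 165.8

165.8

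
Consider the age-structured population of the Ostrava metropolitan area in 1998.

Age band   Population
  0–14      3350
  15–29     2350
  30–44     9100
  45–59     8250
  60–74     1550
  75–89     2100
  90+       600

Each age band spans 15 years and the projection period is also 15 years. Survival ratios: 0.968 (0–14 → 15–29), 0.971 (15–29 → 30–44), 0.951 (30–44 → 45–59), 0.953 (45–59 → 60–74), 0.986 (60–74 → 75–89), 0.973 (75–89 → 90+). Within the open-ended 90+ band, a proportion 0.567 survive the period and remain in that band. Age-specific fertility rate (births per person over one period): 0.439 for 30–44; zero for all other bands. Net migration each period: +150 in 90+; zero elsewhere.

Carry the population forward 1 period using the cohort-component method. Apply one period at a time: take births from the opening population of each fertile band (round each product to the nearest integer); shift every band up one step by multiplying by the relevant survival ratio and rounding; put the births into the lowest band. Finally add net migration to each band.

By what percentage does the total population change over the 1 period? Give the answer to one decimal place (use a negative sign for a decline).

Call the bands 1 to 7, youngest first.
— Period 1 —
Births: 9100 * 0.439 = 3995
Band 2: 3350 * 0.968 = 3243
Band 3: 2350 * 0.971 = 2282
Band 4: 9100 * 0.951 = 8654
Band 5: 8250 * 0.953 = 7862
Band 6: 1550 * 0.986 = 1528
Band 7: 2100 * 0.973 + 600 * 0.567 = 2043 + 340 = 2383
Net migration: Band 7 + 150 → 2533
End of period: [3995, 3243, 2282, 8654, 7862, 1528, 2533]
Total: 27300 → 30097; change = 2797; percentage change = 10.2%

10.2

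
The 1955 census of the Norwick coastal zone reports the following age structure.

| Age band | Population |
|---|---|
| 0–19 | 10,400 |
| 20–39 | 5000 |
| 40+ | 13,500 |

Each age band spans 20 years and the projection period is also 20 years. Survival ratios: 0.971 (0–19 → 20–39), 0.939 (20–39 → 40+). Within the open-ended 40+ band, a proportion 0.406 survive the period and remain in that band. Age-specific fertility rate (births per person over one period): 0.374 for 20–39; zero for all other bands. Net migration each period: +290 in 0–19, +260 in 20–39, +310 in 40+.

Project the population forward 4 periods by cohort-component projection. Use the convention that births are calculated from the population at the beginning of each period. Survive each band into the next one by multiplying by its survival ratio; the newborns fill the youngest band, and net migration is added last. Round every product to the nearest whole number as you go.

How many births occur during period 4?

Numbering the bands 1..3 from youngest to oldest:
Period 1.
Births: 5000 × 0.374 = 1870
Band 2: 10400 × 0.971 = 10098
Band 3: 5000 × 0.939 + 13500 × 0.406 = 4695 + 5481 = 10176
Net migration: Band 1 + 290 → 2160; Band 2 + 260 → 10358; Band 3 + 310 → 10486
End of period: [2160, 10358, 10486]
Period 2.
Births: 10358 × 0.374 = 3874
Band 2: 2160 × 0.971 = 2097
Band 3: 10358 × 0.939 + 10486 × 0.406 = 9726 + 4257 = 13983
Net migration: Band 1 + 290 → 4164; Band 2 + 260 → 2357; Band 3 + 310 → 14293
End of period: [4164, 2357, 14293]
Period 3.
Births: 2357 × 0.374 = 882
Band 2: 4164 × 0.971 = 4043
Band 3: 2357 × 0.939 + 14293 × 0.406 = 2213 + 5803 = 8016
Net migration: Band 1 + 290 → 1172; Band 2 + 260 → 4303; Band 3 + 310 → 8326
End of period: [1172, 4303, 8326]
Period 4.
Births: 4303 × 0.374 = 1609
Band 2: 1172 × 0.971 = 1138
Band 3: 4303 × 0.939 + 8326 × 0.406 = 4041 + 3380 = 7421
Net migration: Band 1 + 290 → 1899; Band 2 + 260 → 1398; Band 3 + 310 → 7731
End of period: [1899, 1398, 7731]

1609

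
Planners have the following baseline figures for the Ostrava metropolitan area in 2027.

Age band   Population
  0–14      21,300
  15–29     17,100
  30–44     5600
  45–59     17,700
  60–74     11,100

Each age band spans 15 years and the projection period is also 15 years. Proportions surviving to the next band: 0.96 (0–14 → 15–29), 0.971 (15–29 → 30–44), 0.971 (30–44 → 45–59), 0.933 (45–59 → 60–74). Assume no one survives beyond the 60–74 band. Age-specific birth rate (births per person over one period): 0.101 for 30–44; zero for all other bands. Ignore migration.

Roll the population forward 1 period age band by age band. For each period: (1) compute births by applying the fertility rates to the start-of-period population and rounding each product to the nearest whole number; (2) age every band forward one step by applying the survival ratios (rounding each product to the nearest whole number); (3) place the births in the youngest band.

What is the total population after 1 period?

59570

Period 1.
Births: 5600 * 0.101 = 566
15–29: 21300 * 0.96 = 20448
30–44: 17100 * 0.971 = 16604
45–59: 5600 * 0.971 = 5438
60–74: 17700 * 0.933 = 16514
End of period: [566, 20448, 16604, 5438, 16514]
Total after period 1: 566 + 20448 + 16604 + 5438 + 16514 = 59570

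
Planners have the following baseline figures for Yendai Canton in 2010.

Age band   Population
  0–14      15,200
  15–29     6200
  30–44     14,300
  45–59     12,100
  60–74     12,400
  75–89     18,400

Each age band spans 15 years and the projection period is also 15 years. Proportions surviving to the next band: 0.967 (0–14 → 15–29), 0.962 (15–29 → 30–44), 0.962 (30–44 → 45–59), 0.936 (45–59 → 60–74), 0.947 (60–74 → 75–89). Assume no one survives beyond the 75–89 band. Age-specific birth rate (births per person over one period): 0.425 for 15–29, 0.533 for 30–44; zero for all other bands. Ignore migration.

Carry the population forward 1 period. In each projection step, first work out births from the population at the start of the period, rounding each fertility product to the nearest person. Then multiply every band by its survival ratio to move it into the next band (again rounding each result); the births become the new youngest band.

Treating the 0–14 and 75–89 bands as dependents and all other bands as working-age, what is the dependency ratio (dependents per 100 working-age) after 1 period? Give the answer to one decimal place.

48.1

After projecting period 1:
Births: 6200 × 0.425 = 2635, 14300 × 0.533 = 7622 — total 10257
15–29: 15200 × 0.967 = 14698
30–44: 6200 × 0.962 = 5964
45–59: 14300 × 0.962 = 13757
60–74: 12100 × 0.936 = 11326
75–89: 12400 × 0.947 = 11743
End of period: [10257, 14698, 5964, 13757, 11326, 11743]
Dependents (band 0–14 + band 75–89) = 10257 + 11743 = 22000; working-age = 45745; ratio = 22000/45745 × 100 = 48.1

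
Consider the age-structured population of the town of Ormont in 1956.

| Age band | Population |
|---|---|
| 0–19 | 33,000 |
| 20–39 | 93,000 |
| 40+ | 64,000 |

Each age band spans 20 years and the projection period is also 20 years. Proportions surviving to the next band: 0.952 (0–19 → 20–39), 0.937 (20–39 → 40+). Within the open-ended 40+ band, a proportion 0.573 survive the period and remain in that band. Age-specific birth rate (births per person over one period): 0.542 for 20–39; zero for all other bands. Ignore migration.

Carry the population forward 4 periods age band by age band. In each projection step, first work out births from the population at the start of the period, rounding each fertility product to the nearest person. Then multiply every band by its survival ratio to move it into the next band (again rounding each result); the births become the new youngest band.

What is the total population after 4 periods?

[period 1]
Births: 93000 × 0.542 = 50406
20–39: 33000 × 0.952 = 31416
40+: 93000 × 0.937 + 64000 × 0.573 = 87141 + 36672 = 123813
End of period: [50406, 31416, 123813]
[period 2]
Births: 31416 × 0.542 = 17027
20–39: 50406 × 0.952 = 47987
40+: 31416 × 0.937 + 123813 × 0.573 = 29437 + 70945 = 100382
End of period: [17027, 47987, 100382]
[period 3]
Births: 47987 × 0.542 = 26009
20–39: 17027 × 0.952 = 16210
40+: 47987 × 0.937 + 100382 × 0.573 = 44964 + 57519 = 102483
End of period: [26009, 16210, 102483]
[period 4]
Births: 16210 × 0.542 = 8786
20–39: 26009 × 0.952 = 24761
40+: 16210 × 0.937 + 102483 × 0.573 = 15189 + 58723 = 73912
End of period: [8786, 24761, 73912]
Total after period 4: 8786 + 24761 + 73912 = 107459

107459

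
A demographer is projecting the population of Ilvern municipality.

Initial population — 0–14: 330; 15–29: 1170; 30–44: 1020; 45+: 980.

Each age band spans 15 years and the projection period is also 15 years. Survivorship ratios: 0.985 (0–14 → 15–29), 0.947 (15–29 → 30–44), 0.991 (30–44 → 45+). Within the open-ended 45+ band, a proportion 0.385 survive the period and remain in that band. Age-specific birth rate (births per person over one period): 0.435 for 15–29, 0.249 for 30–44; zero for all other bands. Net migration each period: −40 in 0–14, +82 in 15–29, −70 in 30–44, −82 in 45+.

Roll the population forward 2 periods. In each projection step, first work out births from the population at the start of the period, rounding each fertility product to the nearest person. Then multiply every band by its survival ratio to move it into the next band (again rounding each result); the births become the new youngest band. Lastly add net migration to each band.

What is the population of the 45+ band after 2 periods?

Let band 1 be 0–14 through band 4 = 45+.
After projecting period 1:
Births: 1170 × 0.435 = 509, 1020 × 0.249 = 254 ⇒ total 763
Band 2: 330 × 0.985 = 325
Band 3: 1170 × 0.947 = 1108
Band 4: 1020 × 0.991 + 980 × 0.385 = 1011 + 377 = 1388
Net migration: Band 1 − 40 → 723; Band 2 + 82 → 407; Band 3 − 70 → 1038; Band 4 − 82 → 1306
Giving 723 / 407 / 1038 / 1306.
After projecting period 2:
Births: 407 × 0.435 = 177, 1038 × 0.249 = 258 ⇒ total 435
Band 2: 723 × 0.985 = 712
Band 3: 407 × 0.947 = 385
Band 4: 1038 × 0.991 + 1306 × 0.385 = 1029 + 503 = 1532
Net migration: Band 1 − 40 → 395; Band 2 + 82 → 794; Band 3 − 70 → 315; Band 4 − 82 → 1450
Giving 395 / 794 / 315 / 1450.

1450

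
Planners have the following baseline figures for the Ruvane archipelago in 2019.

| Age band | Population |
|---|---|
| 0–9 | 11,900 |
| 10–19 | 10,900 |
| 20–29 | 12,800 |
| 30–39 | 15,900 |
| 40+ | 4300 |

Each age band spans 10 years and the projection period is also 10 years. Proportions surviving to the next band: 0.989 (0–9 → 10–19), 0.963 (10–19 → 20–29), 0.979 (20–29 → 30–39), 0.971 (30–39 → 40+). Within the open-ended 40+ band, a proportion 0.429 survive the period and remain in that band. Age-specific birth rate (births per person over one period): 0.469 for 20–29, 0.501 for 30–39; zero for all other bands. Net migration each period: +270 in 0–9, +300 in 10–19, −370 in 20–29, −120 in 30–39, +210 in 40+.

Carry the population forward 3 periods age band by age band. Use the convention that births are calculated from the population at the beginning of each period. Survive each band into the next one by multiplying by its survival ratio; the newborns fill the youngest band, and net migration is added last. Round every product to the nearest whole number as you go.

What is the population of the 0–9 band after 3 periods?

10454

(Bands numbered youngest = 1 to oldest = 5.)
Period 1:
Births: 12800 * 0.469 = 6003, 15900 * 0.501 = 7966 → 13969
Band 2: 11900 * 0.989 = 11769
Band 3: 10900 * 0.963 = 10497
Band 4: 12800 * 0.979 = 12531
Band 5: 15900 * 0.971 + 4300 * 0.429 = 15439 + 1845 = 17284
Net migration: Band 1 + 270 → 14239; Band 2 + 300 → 12069; Band 3 − 370 → 10127; Band 4 − 120 → 12411; Band 5 + 210 → 17494
→ [14239, 12069, 10127, 12411, 17494]
Period 2:
Births: 10127 * 0.469 = 4750, 12411 * 0.501 = 6218 → 10968
Band 2: 14239 * 0.989 = 14082
Band 3: 12069 * 0.963 = 11622
Band 4: 10127 * 0.979 = 9914
Band 5: 12411 * 0.971 + 17494 * 0.429 = 12051 + 7505 = 19556
Net migration: Band 1 + 270 → 11238; Band 2 + 300 → 14382; Band 3 − 370 → 11252; Band 4 − 120 → 9794; Band 5 + 210 → 19766
→ [11238, 14382, 11252, 9794, 19766]
Period 3:
Births: 11252 * 0.469 = 5277, 9794 * 0.501 = 4907 → 10184
Band 2: 11238 * 0.989 = 11114
Band 3: 14382 * 0.963 = 13850
Band 4: 11252 * 0.979 = 11016
Band 5: 9794 * 0.971 + 19766 * 0.429 = 9510 + 8480 = 17990
Net migration: Band 1 + 270 → 10454; Band 2 + 300 → 11414; Band 3 − 370 → 13480; Band 4 − 120 → 10896; Band 5 + 210 → 18200
→ [10454, 11414, 13480, 10896, 18200]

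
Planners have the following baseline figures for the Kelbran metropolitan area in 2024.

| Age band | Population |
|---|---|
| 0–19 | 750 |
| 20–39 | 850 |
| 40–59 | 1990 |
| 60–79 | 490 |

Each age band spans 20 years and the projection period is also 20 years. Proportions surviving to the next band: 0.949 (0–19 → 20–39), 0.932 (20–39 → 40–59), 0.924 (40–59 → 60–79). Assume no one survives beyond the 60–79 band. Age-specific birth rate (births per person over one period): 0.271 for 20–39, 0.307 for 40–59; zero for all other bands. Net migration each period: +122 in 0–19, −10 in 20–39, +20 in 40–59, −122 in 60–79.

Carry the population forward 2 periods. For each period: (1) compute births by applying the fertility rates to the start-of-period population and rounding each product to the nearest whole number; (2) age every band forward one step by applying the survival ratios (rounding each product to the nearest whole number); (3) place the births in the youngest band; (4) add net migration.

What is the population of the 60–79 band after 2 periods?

628

[period 1]
Births: 850 × 0.271 = 230 ; 1990 × 0.307 = 611 — total 841
20–39: 750 × 0.949 = 712
40–59: 850 × 0.932 = 792
60–79: 1990 × 0.924 = 1839
Net migration: 0–19 + 122 → 963; 20–39 − 10 → 702; 40–59 + 20 → 812; 60–79 − 122 → 1717
Population now: 0–19=963, 20–39=702, 40–59=812, 60–79=1717
[period 2]
Births: 702 × 0.271 = 190 ; 812 × 0.307 = 249 — total 439
20–39: 963 × 0.949 = 914
40–59: 702 × 0.932 = 654
60–79: 812 × 0.924 = 750
Net migration: 0–19 + 122 → 561; 20–39 − 10 → 904; 40–59 + 20 → 674; 60–79 − 122 → 628
Population now: 0–19=561, 20–39=904, 40–59=674, 60–79=628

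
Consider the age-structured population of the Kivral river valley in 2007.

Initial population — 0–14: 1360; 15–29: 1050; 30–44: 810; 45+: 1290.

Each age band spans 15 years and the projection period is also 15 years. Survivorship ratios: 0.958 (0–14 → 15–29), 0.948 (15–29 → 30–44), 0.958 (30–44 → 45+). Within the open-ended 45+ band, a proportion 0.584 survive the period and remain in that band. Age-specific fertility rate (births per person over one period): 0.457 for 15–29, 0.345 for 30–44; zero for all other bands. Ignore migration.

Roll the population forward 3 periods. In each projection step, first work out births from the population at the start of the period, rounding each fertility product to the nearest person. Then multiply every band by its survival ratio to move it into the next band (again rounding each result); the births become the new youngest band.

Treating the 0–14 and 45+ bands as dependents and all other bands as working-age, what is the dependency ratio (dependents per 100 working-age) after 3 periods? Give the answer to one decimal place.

190.1

(Bands numbered youngest = 1 to oldest = 4.)
— Period 1 —
Births: 1050 × 0.457 = 480  |  810 × 0.345 = 279 → total 759
Band 2: 1360 × 0.958 = 1303
Band 3: 1050 × 0.948 = 995
Band 4: 810 × 0.958 + 1290 × 0.584 = 776 + 753 = 1529
Population now: 0–14=759, 15–29=1303, 30–44=995, 45+=1529
— Period 2 —
Births: 1303 × 0.457 = 595  |  995 × 0.345 = 343 → total 938
Band 2: 759 × 0.958 = 727
Band 3: 1303 × 0.948 = 1235
Band 4: 995 × 0.958 + 1529 × 0.584 = 953 + 893 = 1846
Population now: 0–14=938, 15–29=727, 30–44=1235, 45+=1846
— Period 3 —
Births: 727 × 0.457 = 332  |  1235 × 0.345 = 426 → total 758
Band 2: 938 × 0.958 = 899
Band 3: 727 × 0.948 = 689
Band 4: 1235 × 0.958 + 1846 × 0.584 = 1183 + 1078 = 2261
Population now: 0–14=758, 15–29=899, 30–44=689, 45+=2261
Dependents (band 0–14 + band 45+) = 758 + 2261 = 3019; working-age = 1588; ratio = 3019/1588 × 100 = 190.1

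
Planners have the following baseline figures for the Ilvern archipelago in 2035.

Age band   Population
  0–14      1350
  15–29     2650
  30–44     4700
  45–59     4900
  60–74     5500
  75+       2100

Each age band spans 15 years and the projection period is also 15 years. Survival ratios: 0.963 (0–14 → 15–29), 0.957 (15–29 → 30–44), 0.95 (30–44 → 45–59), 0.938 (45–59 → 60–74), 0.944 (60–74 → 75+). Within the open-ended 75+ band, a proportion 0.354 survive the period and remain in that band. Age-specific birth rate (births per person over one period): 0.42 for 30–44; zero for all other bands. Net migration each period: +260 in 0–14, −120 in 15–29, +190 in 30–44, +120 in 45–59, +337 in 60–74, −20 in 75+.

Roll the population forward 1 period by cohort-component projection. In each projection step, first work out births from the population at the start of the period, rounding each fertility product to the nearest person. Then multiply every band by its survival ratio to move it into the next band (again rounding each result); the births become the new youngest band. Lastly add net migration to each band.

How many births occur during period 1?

1974

[period 1]
Births: 4700 × 0.42 = 1974
15–29: 1350 × 0.963 = 1300
30–44: 2650 × 0.957 = 2536
45–59: 4700 × 0.95 = 4465
60–74: 4900 × 0.938 = 4596
75+: 5500 × 0.944 + 2100 × 0.354 = 5192 + 743 = 5935
Net migration: 0–14 + 260 → 2234; 15–29 − 120 → 1180; 30–44 + 190 → 2726; 45–59 + 120 → 4585; 60–74 + 337 → 4933; 75+ − 20 → 5915
End of period: [2234, 1180, 2726, 4585, 4933, 5915]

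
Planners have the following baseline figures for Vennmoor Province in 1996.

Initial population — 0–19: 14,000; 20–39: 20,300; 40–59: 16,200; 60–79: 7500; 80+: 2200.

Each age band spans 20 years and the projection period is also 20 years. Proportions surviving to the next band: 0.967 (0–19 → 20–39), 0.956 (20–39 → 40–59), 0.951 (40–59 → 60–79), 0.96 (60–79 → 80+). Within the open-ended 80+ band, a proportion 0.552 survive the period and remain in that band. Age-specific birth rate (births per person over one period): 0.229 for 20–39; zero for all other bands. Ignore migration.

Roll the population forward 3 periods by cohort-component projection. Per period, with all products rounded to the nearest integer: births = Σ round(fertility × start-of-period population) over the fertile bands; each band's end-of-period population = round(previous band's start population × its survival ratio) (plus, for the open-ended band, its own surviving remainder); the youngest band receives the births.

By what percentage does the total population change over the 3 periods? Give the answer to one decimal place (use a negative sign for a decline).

-18.5

Let band 1 be 0–19 through band 5 = 80+.
— Period 1 —
Births: 20300 * 0.229 = 4649
Band 2: 14000 * 0.967 = 13538
Band 3: 20300 * 0.956 = 19407
Band 4: 16200 * 0.951 = 15406
Band 5: 7500 * 0.96 + 2200 * 0.552 = 7200 + 1214 = 8414
Population now: 0–19=4649, 20–39=13538, 40–59=19407, 60–79=15406, 80+=8414
— Period 2 —
Births: 13538 * 0.229 = 3100
Band 2: 4649 * 0.967 = 4496
Band 3: 13538 * 0.956 = 12942
Band 4: 19407 * 0.951 = 18456
Band 5: 15406 * 0.96 + 8414 * 0.552 = 14790 + 4645 = 19435
Population now: 0–19=3100, 20–39=4496, 40–59=12942, 60–79=18456, 80+=19435
— Period 3 —
Births: 4496 * 0.229 = 1030
Band 2: 3100 * 0.967 = 2998
Band 3: 4496 * 0.956 = 4298
Band 4: 12942 * 0.951 = 12308
Band 5: 18456 * 0.96 + 19435 * 0.552 = 17718 + 10728 = 28446
Population now: 0–19=1030, 20–39=2998, 40–59=4298, 60–79=12308, 80+=28446
Total: 60200 → 49080; change = -11120; percentage change = -18.5%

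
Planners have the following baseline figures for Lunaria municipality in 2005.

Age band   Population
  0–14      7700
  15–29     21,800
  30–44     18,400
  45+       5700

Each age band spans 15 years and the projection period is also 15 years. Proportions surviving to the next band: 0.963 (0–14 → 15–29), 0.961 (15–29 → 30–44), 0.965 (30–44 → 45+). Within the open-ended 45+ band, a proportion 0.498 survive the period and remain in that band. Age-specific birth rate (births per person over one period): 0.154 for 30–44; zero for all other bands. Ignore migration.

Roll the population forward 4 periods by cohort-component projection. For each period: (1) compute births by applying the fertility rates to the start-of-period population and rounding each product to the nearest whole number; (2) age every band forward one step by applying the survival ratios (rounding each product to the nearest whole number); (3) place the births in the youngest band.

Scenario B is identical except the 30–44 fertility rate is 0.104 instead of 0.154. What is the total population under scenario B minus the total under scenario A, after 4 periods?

(Groups numbered youngest = 1 to oldest = 4.)
— Period 1 —
Births: 18400 * 0.154 = 2834
Group 2: 7700 * 0.963 = 7415
Group 3: 21800 * 0.961 = 20950
Group 4: 18400 * 0.965 + 5700 * 0.498 = 17756 + 2839 = 20595
End of period: [2834, 7415, 20950, 20595]
— Period 2 —
Births: 20950 * 0.154 = 3226
Group 2: 2834 * 0.963 = 2729
Group 3: 7415 * 0.961 = 7126
Group 4: 20950 * 0.965 + 20595 * 0.498 = 20217 + 10256 = 30473
End of period: [3226, 2729, 7126, 30473]
— Period 3 —
Births: 7126 * 0.154 = 1097
Group 2: 3226 * 0.963 = 3107
Group 3: 2729 * 0.961 = 2623
Group 4: 7126 * 0.965 + 30473 * 0.498 = 6877 + 15176 = 22053
End of period: [1097, 3107, 2623, 22053]
— Period 4 —
Births: 2623 * 0.154 = 404
Group 2: 1097 * 0.963 = 1056
Group 3: 3107 * 0.961 = 2986
Group 4: 2623 * 0.965 + 22053 * 0.498 = 2531 + 10982 = 13513
End of period: [404, 1056, 2986, 13513]
Scenario A total after 4 periods: 17959
Scenario B projection —
— Period 1 —
Births: 18400 * 0.104 = 1914
Group 2: 7700 * 0.963 = 7415
Group 3: 21800 * 0.961 = 20950
Group 4: 18400 * 0.965 + 5700 * 0.498 = 17756 + 2839 = 20595
End of period: [1914, 7415, 20950, 20595]
— Period 2 —
Births: 20950 * 0.104 = 2179
Group 2: 1914 * 0.963 = 1843
Group 3: 7415 * 0.961 = 7126
Group 4: 20950 * 0.965 + 20595 * 0.498 = 20217 + 10256 = 30473
End of period: [2179, 1843, 7126, 30473]
— Period 3 —
Births: 7126 * 0.104 = 741
Group 2: 2179 * 0.963 = 2098
Group 3: 1843 * 0.961 = 1771
Group 4: 7126 * 0.965 + 30473 * 0.498 = 6877 + 15176 = 22053
End of period: [741, 2098, 1771, 22053]
— Period 4 —
Births: 1771 * 0.104 = 184
Group 2: 741 * 0.963 = 714
Group 3: 2098 * 0.961 = 2016
Group 4: 1771 * 0.965 + 22053 * 0.498 = 1709 + 10982 = 12691
End of period: [184, 714, 2016, 12691]
Scenario B total after 4 periods: 15605
Difference B − A = 15605 − 17959 = -2354

-2354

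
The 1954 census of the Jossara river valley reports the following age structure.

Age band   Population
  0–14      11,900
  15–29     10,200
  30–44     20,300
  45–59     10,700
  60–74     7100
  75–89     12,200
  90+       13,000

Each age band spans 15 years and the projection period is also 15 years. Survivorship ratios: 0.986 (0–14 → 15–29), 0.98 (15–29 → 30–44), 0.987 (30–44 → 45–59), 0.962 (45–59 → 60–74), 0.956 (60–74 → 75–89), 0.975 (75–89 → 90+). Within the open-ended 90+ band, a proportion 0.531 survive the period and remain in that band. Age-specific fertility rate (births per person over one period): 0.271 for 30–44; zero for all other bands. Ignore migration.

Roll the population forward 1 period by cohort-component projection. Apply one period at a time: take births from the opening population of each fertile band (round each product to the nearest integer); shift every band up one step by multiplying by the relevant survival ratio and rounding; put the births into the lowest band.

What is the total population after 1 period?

Numbering the groups 1..7 from youngest to oldest:
Period 1:
Births: 20300 × 0.271 = 5501
Group 2: 11900 × 0.986 = 11733
Group 3: 10200 × 0.98 = 9996
Group 4: 20300 × 0.987 = 20036
Group 5: 10700 × 0.962 = 10293
Group 6: 7100 × 0.956 = 6788
Group 7: 12200 × 0.975 + 13000 × 0.531 = 11895 + 6903 = 18798
Population now: 0–14=5501, 15–29=11733, 30–44=9996, 45–59=20036, 60–74=10293, 75–89=6788, 90+=18798
Total after period 1: 5501 + 11733 + 9996 + 20036 + 10293 + 6788 + 18798 = 83145

83145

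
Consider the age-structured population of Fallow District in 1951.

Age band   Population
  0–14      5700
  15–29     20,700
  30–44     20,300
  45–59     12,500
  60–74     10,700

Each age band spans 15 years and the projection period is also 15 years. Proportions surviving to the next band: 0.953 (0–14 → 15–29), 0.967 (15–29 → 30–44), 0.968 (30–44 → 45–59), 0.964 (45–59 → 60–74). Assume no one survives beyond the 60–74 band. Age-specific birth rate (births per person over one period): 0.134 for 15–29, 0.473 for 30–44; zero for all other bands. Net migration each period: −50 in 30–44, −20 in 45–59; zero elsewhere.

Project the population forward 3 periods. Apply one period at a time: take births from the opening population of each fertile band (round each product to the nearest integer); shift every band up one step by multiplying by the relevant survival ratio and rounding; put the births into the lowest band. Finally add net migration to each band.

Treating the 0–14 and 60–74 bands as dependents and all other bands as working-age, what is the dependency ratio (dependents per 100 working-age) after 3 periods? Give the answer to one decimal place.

Let group 1 be 0–14 through group 5 = 60–74.
— Period 1 —
Births: 20700 * 0.134 = 2774  |  20300 * 0.473 = 9602 — total 12376
Group 2: 5700 * 0.953 = 5432
Group 3: 20700 * 0.967 = 20017
Group 4: 20300 * 0.968 = 19650
Group 5: 12500 * 0.964 = 12050
Net migration: Group 3 − 50 → 19967; Group 4 − 20 → 19630
End of period: [12376, 5432, 19967, 19630, 12050]
— Period 2 —
Births: 5432 * 0.134 = 728  |  19967 * 0.473 = 9444 — total 10172
Group 2: 12376 * 0.953 = 11794
Group 3: 5432 * 0.967 = 5253
Group 4: 19967 * 0.968 = 19328
Group 5: 19630 * 0.964 = 18923
Net migration: Group 3 − 50 → 5203; Group 4 − 20 → 19308
End of period: [10172, 11794, 5203, 19308, 18923]
— Period 3 —
Births: 11794 * 0.134 = 1580  |  5203 * 0.473 = 2461 — total 4041
Group 2: 10172 * 0.953 = 9694
Group 3: 11794 * 0.967 = 11405
Group 4: 5203 * 0.968 = 5037
Group 5: 19308 * 0.964 = 18613
Net migration: Group 3 − 50 → 11355; Group 4 − 20 → 5017
End of period: [4041, 9694, 11355, 5017, 18613]
Dependents (band 0–14 + band 60–74) = 4041 + 18613 = 22654; working-age = 26066; ratio = 22654/26066 × 100 = 86.9

86.9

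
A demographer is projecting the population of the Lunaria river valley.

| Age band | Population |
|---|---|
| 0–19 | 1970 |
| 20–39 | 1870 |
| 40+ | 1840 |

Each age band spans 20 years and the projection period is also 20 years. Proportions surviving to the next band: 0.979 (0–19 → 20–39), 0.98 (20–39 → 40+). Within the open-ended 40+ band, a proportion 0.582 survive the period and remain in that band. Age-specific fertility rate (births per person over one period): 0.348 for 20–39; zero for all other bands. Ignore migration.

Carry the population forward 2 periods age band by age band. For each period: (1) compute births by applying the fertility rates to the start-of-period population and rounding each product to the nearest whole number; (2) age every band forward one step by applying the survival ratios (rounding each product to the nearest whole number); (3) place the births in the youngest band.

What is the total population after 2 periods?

4888

Numbering the groups 1..3 from youngest to oldest:
Period 1:
Births: 1870 × 0.348 = 651
Group 2: 1970 × 0.979 = 1929
Group 3: 1870 × 0.98 + 1840 × 0.582 = 1833 + 1071 = 2904
Giving 651 / 1929 / 2904.
Period 2:
Births: 1929 × 0.348 = 671
Group 2: 651 × 0.979 = 637
Group 3: 1929 × 0.98 + 2904 × 0.582 = 1890 + 1690 = 3580
Giving 671 / 637 / 3580.
Total after period 2: 671 + 637 + 3580 = 4888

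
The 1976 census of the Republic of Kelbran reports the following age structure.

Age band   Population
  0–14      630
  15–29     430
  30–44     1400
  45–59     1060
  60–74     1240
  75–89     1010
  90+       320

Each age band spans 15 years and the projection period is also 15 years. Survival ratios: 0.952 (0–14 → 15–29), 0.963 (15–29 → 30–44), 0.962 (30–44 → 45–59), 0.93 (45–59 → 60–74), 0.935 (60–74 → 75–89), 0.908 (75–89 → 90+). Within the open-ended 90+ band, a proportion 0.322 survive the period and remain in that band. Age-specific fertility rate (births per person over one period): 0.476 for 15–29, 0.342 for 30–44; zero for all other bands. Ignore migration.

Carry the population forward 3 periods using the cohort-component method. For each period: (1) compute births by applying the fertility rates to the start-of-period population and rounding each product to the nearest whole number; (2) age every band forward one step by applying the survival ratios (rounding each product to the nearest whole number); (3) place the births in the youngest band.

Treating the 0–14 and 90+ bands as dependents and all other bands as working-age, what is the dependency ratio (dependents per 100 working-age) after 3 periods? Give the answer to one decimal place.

Call the groups 1 to 7, youngest first.
Period 1.
Births: 430 * 0.476 = 205  |  1400 * 0.342 = 479 — total 684
Group 2: 630 * 0.952 = 600
Group 3: 430 * 0.963 = 414
Group 4: 1400 * 0.962 = 1347
Group 5: 1060 * 0.93 = 986
Group 6: 1240 * 0.935 = 1159
Group 7: 1010 * 0.908 + 320 * 0.322 = 917 + 103 = 1020
Giving 684 / 600 / 414 / 1347 / 986 / 1159 / 1020.
Period 2.
Births: 600 * 0.476 = 286  |  414 * 0.342 = 142 — total 428
Group 2: 684 * 0.952 = 651
Group 3: 600 * 0.963 = 578
Group 4: 414 * 0.962 = 398
Group 5: 1347 * 0.93 = 1253
Group 6: 986 * 0.935 = 922
Group 7: 1159 * 0.908 + 1020 * 0.322 = 1052 + 328 = 1380
Giving 428 / 651 / 578 / 398 / 1253 / 922 / 1380.
Period 3.
Births: 651 * 0.476 = 310  |  578 * 0.342 = 198 — total 508
Group 2: 428 * 0.952 = 407
Group 3: 651 * 0.963 = 627
Group 4: 578 * 0.962 = 556
Group 5: 398 * 0.93 = 370
Group 6: 1253 * 0.935 = 1172
Group 7: 922 * 0.908 + 1380 * 0.322 = 837 + 444 = 1281
Giving 508 / 407 / 627 / 556 / 370 / 1172 / 1281.
Dependents (band 0–14 + band 90+) = 508 + 1281 = 1789; working-age = 3132; ratio = 1789/3132 × 100 = 57.1

57.1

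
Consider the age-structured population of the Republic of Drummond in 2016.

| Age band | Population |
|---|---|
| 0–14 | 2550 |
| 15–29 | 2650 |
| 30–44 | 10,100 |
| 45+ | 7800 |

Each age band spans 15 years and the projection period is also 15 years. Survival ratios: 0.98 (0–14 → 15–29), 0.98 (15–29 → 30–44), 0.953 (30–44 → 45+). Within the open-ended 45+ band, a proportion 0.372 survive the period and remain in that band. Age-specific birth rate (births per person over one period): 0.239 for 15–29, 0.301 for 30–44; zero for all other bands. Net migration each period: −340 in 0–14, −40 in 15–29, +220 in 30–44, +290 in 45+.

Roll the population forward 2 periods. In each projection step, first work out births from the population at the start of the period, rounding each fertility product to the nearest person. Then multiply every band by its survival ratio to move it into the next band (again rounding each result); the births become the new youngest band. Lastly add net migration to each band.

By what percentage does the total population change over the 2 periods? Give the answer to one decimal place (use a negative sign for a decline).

-36.4

— Period 1 —
Births: 2650 × 0.239 = 633 ; 10100 × 0.301 = 3040 ⇒ total 3673
15–29: 2550 × 0.98 = 2499
30–44: 2650 × 0.98 = 2597
45+: 10100 × 0.953 + 7800 × 0.372 = 9625 + 2902 = 12527
Net migration: 0–14 − 340 → 3333; 15–29 − 40 → 2459; 30–44 + 220 → 2817; 45+ + 290 → 12817
End of period: [3333, 2459, 2817, 12817]
— Period 2 —
Births: 2459 × 0.239 = 588 ; 2817 × 0.301 = 848 ⇒ total 1436
15–29: 3333 × 0.98 = 3266
30–44: 2459 × 0.98 = 2410
45+: 2817 × 0.953 + 12817 × 0.372 = 2685 + 4768 = 7453
Net migration: 0–14 − 340 → 1096; 15–29 − 40 → 3226; 30–44 + 220 → 2630; 45+ + 290 → 7743
End of period: [1096, 3226, 2630, 7743]
Total: 23100 → 14695; change = -8405; percentage change = -36.4%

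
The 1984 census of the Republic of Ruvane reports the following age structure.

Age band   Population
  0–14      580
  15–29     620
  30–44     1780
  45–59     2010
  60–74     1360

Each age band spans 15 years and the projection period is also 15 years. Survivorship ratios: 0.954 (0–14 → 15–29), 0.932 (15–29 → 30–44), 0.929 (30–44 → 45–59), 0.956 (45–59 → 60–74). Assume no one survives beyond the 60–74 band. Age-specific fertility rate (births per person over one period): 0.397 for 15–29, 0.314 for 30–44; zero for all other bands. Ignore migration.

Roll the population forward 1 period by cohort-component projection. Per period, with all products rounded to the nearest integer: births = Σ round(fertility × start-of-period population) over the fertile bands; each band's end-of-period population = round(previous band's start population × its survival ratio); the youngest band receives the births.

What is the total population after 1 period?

Numbering the groups 1..5 from youngest to oldest:
[period 1]
Births: 620 * 0.397 = 246 ; 1780 * 0.314 = 559 ⇒ total 805
Group 2: 580 * 0.954 = 553
Group 3: 620 * 0.932 = 578
Group 4: 1780 * 0.929 = 1654
Group 5: 2010 * 0.956 = 1922
→ [805, 553, 578, 1654, 1922]
Total after period 1: 805 + 553 + 578 + 1654 + 1922 = 5512

5512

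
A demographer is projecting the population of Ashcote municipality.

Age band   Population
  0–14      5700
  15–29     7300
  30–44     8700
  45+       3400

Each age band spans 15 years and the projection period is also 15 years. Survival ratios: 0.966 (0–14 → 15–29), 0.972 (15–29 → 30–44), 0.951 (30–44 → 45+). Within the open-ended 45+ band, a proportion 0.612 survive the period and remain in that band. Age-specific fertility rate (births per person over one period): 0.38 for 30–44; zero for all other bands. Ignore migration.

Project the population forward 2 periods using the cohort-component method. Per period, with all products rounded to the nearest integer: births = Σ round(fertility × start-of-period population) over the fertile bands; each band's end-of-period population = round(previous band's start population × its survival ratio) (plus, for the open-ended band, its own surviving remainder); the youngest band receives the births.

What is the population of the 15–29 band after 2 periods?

[period 1]
Births: 8700 × 0.38 = 3306
15–29: 5700 × 0.966 = 5506
30–44: 7300 × 0.972 = 7096
45+: 8700 × 0.951 + 3400 × 0.612 = 8274 + 2081 = 10355
→ [3306, 5506, 7096, 10355]
[period 2]
Births: 7096 × 0.38 = 2696
15–29: 3306 × 0.966 = 3194
30–44: 5506 × 0.972 = 5352
45+: 7096 × 0.951 + 10355 × 0.612 = 6748 + 6337 = 13085
→ [2696, 3194, 5352, 13085]

3194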